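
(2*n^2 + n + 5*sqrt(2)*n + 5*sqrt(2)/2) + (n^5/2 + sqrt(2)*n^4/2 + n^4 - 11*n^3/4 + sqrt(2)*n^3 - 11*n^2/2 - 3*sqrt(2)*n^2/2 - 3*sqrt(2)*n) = n^5/2 + sqrt(2)*n^4/2 + n^4 - 11*n^3/4 + sqrt(2)*n^3 - 7*n^2/2 - 3*sqrt(2)*n^2/2 + n + 2*sqrt(2)*n + 5*sqrt(2)/2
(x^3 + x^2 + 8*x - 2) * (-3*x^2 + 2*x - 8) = -3*x^5 - x^4 - 30*x^3 + 14*x^2 - 68*x + 16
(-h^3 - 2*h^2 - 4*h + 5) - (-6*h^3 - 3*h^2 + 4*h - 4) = 5*h^3 + h^2 - 8*h + 9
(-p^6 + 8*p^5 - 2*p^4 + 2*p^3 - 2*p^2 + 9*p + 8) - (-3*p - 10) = -p^6 + 8*p^5 - 2*p^4 + 2*p^3 - 2*p^2 + 12*p + 18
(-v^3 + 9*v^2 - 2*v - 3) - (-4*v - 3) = -v^3 + 9*v^2 + 2*v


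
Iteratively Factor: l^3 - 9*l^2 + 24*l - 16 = (l - 4)*(l^2 - 5*l + 4) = (l - 4)*(l - 1)*(l - 4)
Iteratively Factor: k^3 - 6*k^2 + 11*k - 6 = (k - 1)*(k^2 - 5*k + 6) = (k - 2)*(k - 1)*(k - 3)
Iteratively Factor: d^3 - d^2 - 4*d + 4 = (d - 1)*(d^2 - 4) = (d - 2)*(d - 1)*(d + 2)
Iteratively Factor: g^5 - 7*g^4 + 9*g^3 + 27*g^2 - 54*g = (g - 3)*(g^4 - 4*g^3 - 3*g^2 + 18*g) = (g - 3)^2*(g^3 - g^2 - 6*g) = g*(g - 3)^2*(g^2 - g - 6) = g*(g - 3)^3*(g + 2)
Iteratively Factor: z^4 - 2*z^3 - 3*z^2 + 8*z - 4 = (z - 1)*(z^3 - z^2 - 4*z + 4) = (z - 1)*(z + 2)*(z^2 - 3*z + 2) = (z - 2)*(z - 1)*(z + 2)*(z - 1)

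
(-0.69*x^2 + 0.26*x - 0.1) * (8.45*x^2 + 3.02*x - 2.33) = -5.8305*x^4 + 0.1132*x^3 + 1.5479*x^2 - 0.9078*x + 0.233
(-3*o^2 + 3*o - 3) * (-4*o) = 12*o^3 - 12*o^2 + 12*o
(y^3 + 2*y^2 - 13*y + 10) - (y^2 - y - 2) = y^3 + y^2 - 12*y + 12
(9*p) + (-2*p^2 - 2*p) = -2*p^2 + 7*p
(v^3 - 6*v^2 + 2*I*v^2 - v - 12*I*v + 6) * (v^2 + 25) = v^5 - 6*v^4 + 2*I*v^4 + 24*v^3 - 12*I*v^3 - 144*v^2 + 50*I*v^2 - 25*v - 300*I*v + 150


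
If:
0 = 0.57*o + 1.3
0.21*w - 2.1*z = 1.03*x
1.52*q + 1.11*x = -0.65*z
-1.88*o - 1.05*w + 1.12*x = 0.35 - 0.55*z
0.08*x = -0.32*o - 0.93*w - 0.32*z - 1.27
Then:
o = -2.28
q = 3.08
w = -1.03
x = -5.83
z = 2.76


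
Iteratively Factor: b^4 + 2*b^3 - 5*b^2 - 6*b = (b)*(b^3 + 2*b^2 - 5*b - 6) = b*(b - 2)*(b^2 + 4*b + 3) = b*(b - 2)*(b + 3)*(b + 1)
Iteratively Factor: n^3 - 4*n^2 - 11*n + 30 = (n - 2)*(n^2 - 2*n - 15) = (n - 2)*(n + 3)*(n - 5)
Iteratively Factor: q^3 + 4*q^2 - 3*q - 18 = (q + 3)*(q^2 + q - 6) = (q - 2)*(q + 3)*(q + 3)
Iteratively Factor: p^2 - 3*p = (p - 3)*(p)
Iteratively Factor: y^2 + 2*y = (y)*(y + 2)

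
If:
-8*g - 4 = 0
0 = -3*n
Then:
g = -1/2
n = 0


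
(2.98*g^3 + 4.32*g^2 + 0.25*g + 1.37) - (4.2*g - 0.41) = 2.98*g^3 + 4.32*g^2 - 3.95*g + 1.78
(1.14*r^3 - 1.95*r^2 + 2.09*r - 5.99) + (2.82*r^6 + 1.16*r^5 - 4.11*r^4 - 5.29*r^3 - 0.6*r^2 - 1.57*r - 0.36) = 2.82*r^6 + 1.16*r^5 - 4.11*r^4 - 4.15*r^3 - 2.55*r^2 + 0.52*r - 6.35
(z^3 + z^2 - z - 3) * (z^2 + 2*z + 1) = z^5 + 3*z^4 + 2*z^3 - 4*z^2 - 7*z - 3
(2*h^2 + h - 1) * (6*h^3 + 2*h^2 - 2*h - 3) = 12*h^5 + 10*h^4 - 8*h^3 - 10*h^2 - h + 3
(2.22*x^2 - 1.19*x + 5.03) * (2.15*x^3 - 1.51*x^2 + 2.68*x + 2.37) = 4.773*x^5 - 5.9107*x^4 + 18.561*x^3 - 5.5231*x^2 + 10.6601*x + 11.9211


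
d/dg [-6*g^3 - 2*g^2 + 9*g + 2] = -18*g^2 - 4*g + 9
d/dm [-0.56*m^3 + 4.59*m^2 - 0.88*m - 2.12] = -1.68*m^2 + 9.18*m - 0.88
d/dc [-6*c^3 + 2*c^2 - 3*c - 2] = -18*c^2 + 4*c - 3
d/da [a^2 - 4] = 2*a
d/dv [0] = 0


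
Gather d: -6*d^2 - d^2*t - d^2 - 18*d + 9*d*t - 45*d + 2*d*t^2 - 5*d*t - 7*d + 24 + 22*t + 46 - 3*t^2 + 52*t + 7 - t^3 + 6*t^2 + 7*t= d^2*(-t - 7) + d*(2*t^2 + 4*t - 70) - t^3 + 3*t^2 + 81*t + 77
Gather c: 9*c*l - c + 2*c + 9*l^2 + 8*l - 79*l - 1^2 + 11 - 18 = c*(9*l + 1) + 9*l^2 - 71*l - 8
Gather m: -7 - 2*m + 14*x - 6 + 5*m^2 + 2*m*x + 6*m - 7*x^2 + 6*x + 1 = 5*m^2 + m*(2*x + 4) - 7*x^2 + 20*x - 12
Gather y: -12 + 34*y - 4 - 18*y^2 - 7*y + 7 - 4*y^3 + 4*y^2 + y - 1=-4*y^3 - 14*y^2 + 28*y - 10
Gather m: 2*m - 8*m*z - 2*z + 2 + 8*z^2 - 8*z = m*(2 - 8*z) + 8*z^2 - 10*z + 2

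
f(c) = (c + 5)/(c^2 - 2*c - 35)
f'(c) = (2 - 2*c)*(c + 5)/(c^2 - 2*c - 35)^2 + 1/(c^2 - 2*c - 35) = -1/(c^2 - 14*c + 49)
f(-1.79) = -0.11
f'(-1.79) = -0.01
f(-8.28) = -0.07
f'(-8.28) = -0.00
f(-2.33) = -0.11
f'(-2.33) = -0.01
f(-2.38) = -0.11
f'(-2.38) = -0.01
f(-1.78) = -0.11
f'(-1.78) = -0.01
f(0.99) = -0.17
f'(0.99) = -0.03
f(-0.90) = -0.13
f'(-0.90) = -0.02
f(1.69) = -0.19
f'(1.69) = -0.04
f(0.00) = -0.14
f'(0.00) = -0.02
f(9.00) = 0.50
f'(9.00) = -0.25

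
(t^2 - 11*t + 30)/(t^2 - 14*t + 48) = (t - 5)/(t - 8)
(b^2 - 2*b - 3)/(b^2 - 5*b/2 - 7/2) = 2*(b - 3)/(2*b - 7)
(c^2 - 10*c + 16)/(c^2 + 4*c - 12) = (c - 8)/(c + 6)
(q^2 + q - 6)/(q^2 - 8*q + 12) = (q + 3)/(q - 6)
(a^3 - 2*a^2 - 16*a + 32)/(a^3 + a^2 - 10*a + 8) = (a - 4)/(a - 1)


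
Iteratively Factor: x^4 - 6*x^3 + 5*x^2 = (x - 1)*(x^3 - 5*x^2) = (x - 5)*(x - 1)*(x^2) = x*(x - 5)*(x - 1)*(x)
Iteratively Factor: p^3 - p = (p + 1)*(p^2 - p) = (p - 1)*(p + 1)*(p)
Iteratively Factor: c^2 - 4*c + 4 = (c - 2)*(c - 2)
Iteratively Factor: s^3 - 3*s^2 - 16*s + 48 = (s + 4)*(s^2 - 7*s + 12) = (s - 3)*(s + 4)*(s - 4)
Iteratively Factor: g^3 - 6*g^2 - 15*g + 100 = (g + 4)*(g^2 - 10*g + 25) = (g - 5)*(g + 4)*(g - 5)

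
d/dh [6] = 0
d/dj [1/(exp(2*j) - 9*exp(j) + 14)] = (9 - 2*exp(j))*exp(j)/(exp(2*j) - 9*exp(j) + 14)^2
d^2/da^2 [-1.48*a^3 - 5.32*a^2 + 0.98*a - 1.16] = -8.88*a - 10.64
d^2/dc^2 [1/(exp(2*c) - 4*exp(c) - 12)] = 4*((1 - exp(c))*(-exp(2*c) + 4*exp(c) + 12) - 2*(exp(c) - 2)^2*exp(c))*exp(c)/(-exp(2*c) + 4*exp(c) + 12)^3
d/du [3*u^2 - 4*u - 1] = 6*u - 4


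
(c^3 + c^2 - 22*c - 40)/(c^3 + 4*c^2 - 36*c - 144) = (c^2 - 3*c - 10)/(c^2 - 36)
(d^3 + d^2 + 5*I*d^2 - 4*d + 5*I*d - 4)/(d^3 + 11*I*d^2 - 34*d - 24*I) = (d + 1)/(d + 6*I)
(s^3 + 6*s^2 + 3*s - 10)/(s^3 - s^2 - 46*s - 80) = (s - 1)/(s - 8)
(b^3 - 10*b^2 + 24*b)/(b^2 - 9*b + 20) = b*(b - 6)/(b - 5)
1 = 1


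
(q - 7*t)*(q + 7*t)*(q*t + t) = q^3*t + q^2*t - 49*q*t^3 - 49*t^3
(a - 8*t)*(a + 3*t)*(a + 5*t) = a^3 - 49*a*t^2 - 120*t^3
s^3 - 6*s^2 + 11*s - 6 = (s - 3)*(s - 2)*(s - 1)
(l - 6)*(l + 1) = l^2 - 5*l - 6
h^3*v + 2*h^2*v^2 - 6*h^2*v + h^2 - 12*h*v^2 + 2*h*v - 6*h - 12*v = (h - 6)*(h + 2*v)*(h*v + 1)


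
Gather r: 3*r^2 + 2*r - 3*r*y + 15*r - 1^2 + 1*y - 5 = 3*r^2 + r*(17 - 3*y) + y - 6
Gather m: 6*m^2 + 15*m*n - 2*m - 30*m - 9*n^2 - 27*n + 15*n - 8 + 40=6*m^2 + m*(15*n - 32) - 9*n^2 - 12*n + 32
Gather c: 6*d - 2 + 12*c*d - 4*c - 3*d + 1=c*(12*d - 4) + 3*d - 1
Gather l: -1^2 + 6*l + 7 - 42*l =6 - 36*l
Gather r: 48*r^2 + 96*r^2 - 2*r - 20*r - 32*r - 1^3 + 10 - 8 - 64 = 144*r^2 - 54*r - 63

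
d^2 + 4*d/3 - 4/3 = (d - 2/3)*(d + 2)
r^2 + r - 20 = (r - 4)*(r + 5)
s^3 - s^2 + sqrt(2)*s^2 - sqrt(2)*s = s*(s - 1)*(s + sqrt(2))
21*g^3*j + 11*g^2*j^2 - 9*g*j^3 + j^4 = j*(-7*g + j)*(-3*g + j)*(g + j)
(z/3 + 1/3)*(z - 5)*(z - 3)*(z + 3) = z^4/3 - 4*z^3/3 - 14*z^2/3 + 12*z + 15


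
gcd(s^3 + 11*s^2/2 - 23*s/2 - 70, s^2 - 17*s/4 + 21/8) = s - 7/2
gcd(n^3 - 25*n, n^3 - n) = n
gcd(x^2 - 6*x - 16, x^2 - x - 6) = x + 2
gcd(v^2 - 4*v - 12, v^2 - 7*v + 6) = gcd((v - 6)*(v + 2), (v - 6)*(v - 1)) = v - 6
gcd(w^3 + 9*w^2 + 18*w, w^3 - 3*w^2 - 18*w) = w^2 + 3*w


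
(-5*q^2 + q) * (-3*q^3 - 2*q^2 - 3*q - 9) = 15*q^5 + 7*q^4 + 13*q^3 + 42*q^2 - 9*q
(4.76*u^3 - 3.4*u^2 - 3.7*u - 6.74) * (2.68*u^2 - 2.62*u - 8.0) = 12.7568*u^5 - 21.5832*u^4 - 39.088*u^3 + 18.8308*u^2 + 47.2588*u + 53.92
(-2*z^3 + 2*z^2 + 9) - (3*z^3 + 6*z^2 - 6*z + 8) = -5*z^3 - 4*z^2 + 6*z + 1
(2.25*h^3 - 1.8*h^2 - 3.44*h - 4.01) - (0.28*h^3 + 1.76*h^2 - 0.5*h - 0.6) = 1.97*h^3 - 3.56*h^2 - 2.94*h - 3.41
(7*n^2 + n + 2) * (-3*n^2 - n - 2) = -21*n^4 - 10*n^3 - 21*n^2 - 4*n - 4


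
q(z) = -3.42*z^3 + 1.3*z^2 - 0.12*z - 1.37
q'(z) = -10.26*z^2 + 2.6*z - 0.12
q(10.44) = -3752.53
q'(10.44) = -1091.25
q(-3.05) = 108.12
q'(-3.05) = -103.49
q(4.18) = -228.94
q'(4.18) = -168.52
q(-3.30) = 136.09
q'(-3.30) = -120.43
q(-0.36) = -1.00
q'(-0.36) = -2.39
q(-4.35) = 305.26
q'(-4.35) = -205.57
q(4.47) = -281.39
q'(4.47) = -193.50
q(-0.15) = -1.31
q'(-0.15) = -0.74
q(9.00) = -2390.33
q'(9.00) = -807.78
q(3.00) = -82.37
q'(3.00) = -84.66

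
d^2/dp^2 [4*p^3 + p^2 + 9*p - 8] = 24*p + 2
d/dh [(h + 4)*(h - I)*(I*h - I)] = 3*I*h^2 + h*(2 + 6*I) + 3 - 4*I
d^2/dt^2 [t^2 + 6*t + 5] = 2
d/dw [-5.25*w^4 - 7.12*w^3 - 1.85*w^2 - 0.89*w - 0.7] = -21.0*w^3 - 21.36*w^2 - 3.7*w - 0.89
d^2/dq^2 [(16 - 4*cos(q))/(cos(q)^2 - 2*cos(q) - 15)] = 4*(-9*sin(q)^4*cos(q) + 14*sin(q)^4 - 290*sin(q)^2 - 581*cos(q)/2 - 30*cos(3*q) + cos(5*q)/2 + 64)/(sin(q)^2 + 2*cos(q) + 14)^3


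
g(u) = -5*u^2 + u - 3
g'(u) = 1 - 10*u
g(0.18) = -2.98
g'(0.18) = -0.80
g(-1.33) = -13.17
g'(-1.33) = 14.30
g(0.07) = -2.95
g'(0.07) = 0.30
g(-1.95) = -23.96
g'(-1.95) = 20.50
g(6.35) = -198.26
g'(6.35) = -62.50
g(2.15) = -23.96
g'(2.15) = -20.50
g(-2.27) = -31.03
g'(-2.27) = 23.70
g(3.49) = -60.41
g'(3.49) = -33.90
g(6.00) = -177.00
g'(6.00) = -59.00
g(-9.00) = -417.00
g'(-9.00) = 91.00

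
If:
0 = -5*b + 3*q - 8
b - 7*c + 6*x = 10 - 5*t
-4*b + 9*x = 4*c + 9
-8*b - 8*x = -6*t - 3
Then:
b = 37*x/176 - 39/176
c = 359*x/176 - 357/176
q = 185*x/528 + 1213/528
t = 71*x/44 - 35/44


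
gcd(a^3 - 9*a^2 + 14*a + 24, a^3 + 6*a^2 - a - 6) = a + 1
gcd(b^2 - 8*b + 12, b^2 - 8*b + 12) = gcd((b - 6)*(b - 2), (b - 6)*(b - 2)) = b^2 - 8*b + 12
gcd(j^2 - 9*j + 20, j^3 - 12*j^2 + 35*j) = j - 5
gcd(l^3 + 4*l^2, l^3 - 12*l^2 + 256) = l + 4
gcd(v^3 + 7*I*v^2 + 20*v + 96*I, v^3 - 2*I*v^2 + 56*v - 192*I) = v^2 + 4*I*v + 32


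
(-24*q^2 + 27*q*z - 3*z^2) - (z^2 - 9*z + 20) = -24*q^2 + 27*q*z - 4*z^2 + 9*z - 20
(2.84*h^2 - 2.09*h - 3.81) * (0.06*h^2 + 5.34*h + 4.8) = 0.1704*h^4 + 15.0402*h^3 + 2.2428*h^2 - 30.3774*h - 18.288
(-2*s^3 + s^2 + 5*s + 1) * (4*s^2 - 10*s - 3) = -8*s^5 + 24*s^4 + 16*s^3 - 49*s^2 - 25*s - 3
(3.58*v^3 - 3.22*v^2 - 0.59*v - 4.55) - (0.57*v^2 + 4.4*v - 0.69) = 3.58*v^3 - 3.79*v^2 - 4.99*v - 3.86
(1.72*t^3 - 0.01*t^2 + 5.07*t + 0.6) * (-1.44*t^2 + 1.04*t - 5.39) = -2.4768*t^5 + 1.8032*t^4 - 16.582*t^3 + 4.4627*t^2 - 26.7033*t - 3.234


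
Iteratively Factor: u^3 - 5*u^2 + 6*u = (u - 3)*(u^2 - 2*u) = u*(u - 3)*(u - 2)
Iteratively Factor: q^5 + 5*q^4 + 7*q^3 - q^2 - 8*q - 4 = (q + 1)*(q^4 + 4*q^3 + 3*q^2 - 4*q - 4) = (q + 1)*(q + 2)*(q^3 + 2*q^2 - q - 2) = (q - 1)*(q + 1)*(q + 2)*(q^2 + 3*q + 2) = (q - 1)*(q + 1)^2*(q + 2)*(q + 2)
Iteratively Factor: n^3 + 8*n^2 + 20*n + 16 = (n + 4)*(n^2 + 4*n + 4) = (n + 2)*(n + 4)*(n + 2)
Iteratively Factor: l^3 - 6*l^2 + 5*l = (l - 5)*(l^2 - l) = (l - 5)*(l - 1)*(l)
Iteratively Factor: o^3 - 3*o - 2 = (o + 1)*(o^2 - o - 2) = (o + 1)^2*(o - 2)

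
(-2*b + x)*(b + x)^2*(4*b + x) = -8*b^4 - 14*b^3*x - 3*b^2*x^2 + 4*b*x^3 + x^4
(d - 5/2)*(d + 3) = d^2 + d/2 - 15/2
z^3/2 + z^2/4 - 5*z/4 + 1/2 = (z/2 + 1)*(z - 1)*(z - 1/2)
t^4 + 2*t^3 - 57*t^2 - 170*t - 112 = (t - 8)*(t + 1)*(t + 2)*(t + 7)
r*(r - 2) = r^2 - 2*r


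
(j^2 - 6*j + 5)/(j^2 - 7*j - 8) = (-j^2 + 6*j - 5)/(-j^2 + 7*j + 8)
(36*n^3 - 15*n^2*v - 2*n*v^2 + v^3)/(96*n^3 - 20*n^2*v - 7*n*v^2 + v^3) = (-3*n + v)/(-8*n + v)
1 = 1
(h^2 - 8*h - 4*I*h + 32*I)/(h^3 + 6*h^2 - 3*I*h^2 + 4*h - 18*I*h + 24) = (h - 8)/(h^2 + h*(6 + I) + 6*I)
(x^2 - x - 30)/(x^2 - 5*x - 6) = (x + 5)/(x + 1)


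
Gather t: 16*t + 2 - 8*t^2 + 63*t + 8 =-8*t^2 + 79*t + 10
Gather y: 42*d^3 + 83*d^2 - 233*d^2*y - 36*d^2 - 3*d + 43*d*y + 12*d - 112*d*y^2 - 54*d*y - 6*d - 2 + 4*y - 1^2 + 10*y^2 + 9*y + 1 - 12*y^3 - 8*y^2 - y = 42*d^3 + 47*d^2 + 3*d - 12*y^3 + y^2*(2 - 112*d) + y*(-233*d^2 - 11*d + 12) - 2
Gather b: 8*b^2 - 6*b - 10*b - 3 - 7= 8*b^2 - 16*b - 10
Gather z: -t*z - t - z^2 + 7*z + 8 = -t - z^2 + z*(7 - t) + 8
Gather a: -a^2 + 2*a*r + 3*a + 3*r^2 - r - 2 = -a^2 + a*(2*r + 3) + 3*r^2 - r - 2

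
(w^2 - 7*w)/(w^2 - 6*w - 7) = w/(w + 1)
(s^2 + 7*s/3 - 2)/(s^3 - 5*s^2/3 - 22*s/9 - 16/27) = 9*(-3*s^2 - 7*s + 6)/(-27*s^3 + 45*s^2 + 66*s + 16)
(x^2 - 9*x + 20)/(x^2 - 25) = (x - 4)/(x + 5)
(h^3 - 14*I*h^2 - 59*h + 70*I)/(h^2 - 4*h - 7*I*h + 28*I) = (h^2 - 7*I*h - 10)/(h - 4)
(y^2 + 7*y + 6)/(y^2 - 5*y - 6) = (y + 6)/(y - 6)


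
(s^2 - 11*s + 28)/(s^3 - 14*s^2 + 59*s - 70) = (s - 4)/(s^2 - 7*s + 10)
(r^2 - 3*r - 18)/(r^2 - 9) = (r - 6)/(r - 3)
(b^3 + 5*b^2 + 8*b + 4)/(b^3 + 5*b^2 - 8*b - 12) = (b^2 + 4*b + 4)/(b^2 + 4*b - 12)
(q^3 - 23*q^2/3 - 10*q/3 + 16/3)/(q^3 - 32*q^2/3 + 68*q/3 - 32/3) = (q + 1)/(q - 2)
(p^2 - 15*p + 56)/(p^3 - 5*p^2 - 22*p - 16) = (p - 7)/(p^2 + 3*p + 2)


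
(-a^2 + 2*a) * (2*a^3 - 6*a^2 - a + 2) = -2*a^5 + 10*a^4 - 11*a^3 - 4*a^2 + 4*a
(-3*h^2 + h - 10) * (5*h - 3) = -15*h^3 + 14*h^2 - 53*h + 30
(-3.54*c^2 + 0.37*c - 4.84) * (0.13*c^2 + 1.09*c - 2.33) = -0.4602*c^4 - 3.8105*c^3 + 8.0223*c^2 - 6.1377*c + 11.2772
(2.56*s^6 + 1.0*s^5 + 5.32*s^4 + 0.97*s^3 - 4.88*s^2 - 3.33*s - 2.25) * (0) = 0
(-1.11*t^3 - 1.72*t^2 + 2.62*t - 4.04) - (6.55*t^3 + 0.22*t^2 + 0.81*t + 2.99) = -7.66*t^3 - 1.94*t^2 + 1.81*t - 7.03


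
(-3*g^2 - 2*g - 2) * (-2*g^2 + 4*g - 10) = 6*g^4 - 8*g^3 + 26*g^2 + 12*g + 20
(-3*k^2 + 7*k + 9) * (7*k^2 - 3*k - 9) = -21*k^4 + 58*k^3 + 69*k^2 - 90*k - 81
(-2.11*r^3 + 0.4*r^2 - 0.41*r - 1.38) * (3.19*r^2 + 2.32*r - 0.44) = -6.7309*r^5 - 3.6192*r^4 + 0.5485*r^3 - 5.5294*r^2 - 3.0212*r + 0.6072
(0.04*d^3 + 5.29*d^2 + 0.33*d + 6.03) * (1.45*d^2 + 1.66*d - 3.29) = 0.058*d^5 + 7.7369*d^4 + 9.1283*d^3 - 8.1128*d^2 + 8.9241*d - 19.8387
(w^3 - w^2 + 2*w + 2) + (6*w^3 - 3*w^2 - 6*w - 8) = 7*w^3 - 4*w^2 - 4*w - 6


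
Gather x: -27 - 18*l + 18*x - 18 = -18*l + 18*x - 45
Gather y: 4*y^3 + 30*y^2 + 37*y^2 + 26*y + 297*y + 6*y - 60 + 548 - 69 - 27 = 4*y^3 + 67*y^2 + 329*y + 392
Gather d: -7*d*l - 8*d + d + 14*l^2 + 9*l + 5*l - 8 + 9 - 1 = d*(-7*l - 7) + 14*l^2 + 14*l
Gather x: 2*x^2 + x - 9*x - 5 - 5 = 2*x^2 - 8*x - 10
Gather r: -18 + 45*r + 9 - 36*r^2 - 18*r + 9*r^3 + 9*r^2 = 9*r^3 - 27*r^2 + 27*r - 9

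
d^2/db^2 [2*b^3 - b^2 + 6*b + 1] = 12*b - 2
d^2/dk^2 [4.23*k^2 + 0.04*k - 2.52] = 8.46000000000000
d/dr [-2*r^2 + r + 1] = 1 - 4*r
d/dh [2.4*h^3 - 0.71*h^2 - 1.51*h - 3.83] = 7.2*h^2 - 1.42*h - 1.51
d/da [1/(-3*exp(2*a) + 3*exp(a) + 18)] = (2*exp(a) - 1)*exp(a)/(3*(-exp(2*a) + exp(a) + 6)^2)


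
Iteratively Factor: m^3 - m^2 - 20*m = (m + 4)*(m^2 - 5*m) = (m - 5)*(m + 4)*(m)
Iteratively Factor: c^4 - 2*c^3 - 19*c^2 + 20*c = (c - 1)*(c^3 - c^2 - 20*c) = (c - 5)*(c - 1)*(c^2 + 4*c) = c*(c - 5)*(c - 1)*(c + 4)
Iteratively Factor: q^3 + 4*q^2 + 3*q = (q)*(q^2 + 4*q + 3) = q*(q + 3)*(q + 1)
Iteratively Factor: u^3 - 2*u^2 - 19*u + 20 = (u - 5)*(u^2 + 3*u - 4) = (u - 5)*(u - 1)*(u + 4)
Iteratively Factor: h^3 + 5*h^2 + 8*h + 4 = (h + 1)*(h^2 + 4*h + 4) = (h + 1)*(h + 2)*(h + 2)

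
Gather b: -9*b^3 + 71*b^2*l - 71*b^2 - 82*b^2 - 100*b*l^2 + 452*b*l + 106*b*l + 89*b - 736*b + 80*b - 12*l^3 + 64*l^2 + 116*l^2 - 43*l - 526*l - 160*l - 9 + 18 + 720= -9*b^3 + b^2*(71*l - 153) + b*(-100*l^2 + 558*l - 567) - 12*l^3 + 180*l^2 - 729*l + 729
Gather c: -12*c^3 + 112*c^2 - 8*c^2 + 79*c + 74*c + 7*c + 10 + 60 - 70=-12*c^3 + 104*c^2 + 160*c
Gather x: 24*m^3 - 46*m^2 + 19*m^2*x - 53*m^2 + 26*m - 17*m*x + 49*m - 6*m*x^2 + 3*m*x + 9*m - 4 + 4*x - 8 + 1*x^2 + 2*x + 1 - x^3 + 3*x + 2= 24*m^3 - 99*m^2 + 84*m - x^3 + x^2*(1 - 6*m) + x*(19*m^2 - 14*m + 9) - 9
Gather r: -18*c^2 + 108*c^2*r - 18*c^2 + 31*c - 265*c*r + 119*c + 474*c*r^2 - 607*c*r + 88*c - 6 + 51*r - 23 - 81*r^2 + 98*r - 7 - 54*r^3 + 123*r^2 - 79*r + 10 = -36*c^2 + 238*c - 54*r^3 + r^2*(474*c + 42) + r*(108*c^2 - 872*c + 70) - 26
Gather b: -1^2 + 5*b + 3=5*b + 2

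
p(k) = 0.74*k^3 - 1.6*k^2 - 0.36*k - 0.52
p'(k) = 2.22*k^2 - 3.2*k - 0.36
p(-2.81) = -28.56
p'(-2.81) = 26.16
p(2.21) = -1.14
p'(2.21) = 3.41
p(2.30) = -0.81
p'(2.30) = 4.02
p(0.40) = -0.87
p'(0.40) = -1.28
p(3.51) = 10.50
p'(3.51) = 15.76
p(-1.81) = -9.50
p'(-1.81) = 12.70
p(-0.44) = -0.73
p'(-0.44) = 1.48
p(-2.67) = -25.05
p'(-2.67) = 24.01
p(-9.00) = -666.34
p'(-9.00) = 208.26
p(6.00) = 99.56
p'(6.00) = 60.36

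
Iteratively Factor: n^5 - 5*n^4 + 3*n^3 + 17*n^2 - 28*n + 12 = (n - 1)*(n^4 - 4*n^3 - n^2 + 16*n - 12) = (n - 1)^2*(n^3 - 3*n^2 - 4*n + 12) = (n - 1)^2*(n + 2)*(n^2 - 5*n + 6) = (n - 2)*(n - 1)^2*(n + 2)*(n - 3)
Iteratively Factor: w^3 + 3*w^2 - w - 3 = (w - 1)*(w^2 + 4*w + 3) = (w - 1)*(w + 3)*(w + 1)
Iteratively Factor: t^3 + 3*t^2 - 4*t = (t - 1)*(t^2 + 4*t) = t*(t - 1)*(t + 4)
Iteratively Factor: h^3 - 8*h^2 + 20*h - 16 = (h - 4)*(h^2 - 4*h + 4) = (h - 4)*(h - 2)*(h - 2)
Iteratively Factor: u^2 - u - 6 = (u + 2)*(u - 3)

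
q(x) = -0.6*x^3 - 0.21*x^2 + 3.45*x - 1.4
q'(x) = -1.8*x^2 - 0.42*x + 3.45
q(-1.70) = -4.92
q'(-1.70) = -1.04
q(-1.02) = -4.50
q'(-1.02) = 2.01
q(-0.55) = -3.26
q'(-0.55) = 3.14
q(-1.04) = -4.54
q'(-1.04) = 1.94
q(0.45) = 0.06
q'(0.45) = 2.90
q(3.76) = -23.29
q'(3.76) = -23.58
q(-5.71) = 83.76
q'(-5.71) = -52.84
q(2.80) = -6.56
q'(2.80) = -11.84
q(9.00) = -424.76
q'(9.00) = -146.13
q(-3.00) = 2.56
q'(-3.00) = -11.49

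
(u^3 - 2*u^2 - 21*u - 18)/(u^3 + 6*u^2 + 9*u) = (u^2 - 5*u - 6)/(u*(u + 3))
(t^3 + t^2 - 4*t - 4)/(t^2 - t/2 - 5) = 2*(t^2 - t - 2)/(2*t - 5)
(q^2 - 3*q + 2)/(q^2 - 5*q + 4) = (q - 2)/(q - 4)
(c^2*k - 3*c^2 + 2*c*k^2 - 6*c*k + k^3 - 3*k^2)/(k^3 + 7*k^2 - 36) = (c^2*k - 3*c^2 + 2*c*k^2 - 6*c*k + k^3 - 3*k^2)/(k^3 + 7*k^2 - 36)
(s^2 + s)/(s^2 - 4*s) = (s + 1)/(s - 4)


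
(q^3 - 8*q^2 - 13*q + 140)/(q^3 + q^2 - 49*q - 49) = (q^2 - q - 20)/(q^2 + 8*q + 7)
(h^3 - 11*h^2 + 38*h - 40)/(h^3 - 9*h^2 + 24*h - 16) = (h^2 - 7*h + 10)/(h^2 - 5*h + 4)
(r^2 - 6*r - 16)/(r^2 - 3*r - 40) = (r + 2)/(r + 5)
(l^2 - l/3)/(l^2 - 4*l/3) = (3*l - 1)/(3*l - 4)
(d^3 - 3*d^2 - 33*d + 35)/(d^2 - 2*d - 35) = d - 1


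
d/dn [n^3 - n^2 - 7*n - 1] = 3*n^2 - 2*n - 7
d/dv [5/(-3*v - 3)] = 5/(3*(v + 1)^2)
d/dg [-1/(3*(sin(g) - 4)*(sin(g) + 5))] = (sin(2*g) + cos(g))/(3*(sin(g) - 4)^2*(sin(g) + 5)^2)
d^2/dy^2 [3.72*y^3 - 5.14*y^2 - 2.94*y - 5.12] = 22.32*y - 10.28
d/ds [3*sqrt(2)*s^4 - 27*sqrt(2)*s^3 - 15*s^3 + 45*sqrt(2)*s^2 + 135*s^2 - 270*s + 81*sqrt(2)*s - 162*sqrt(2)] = 12*sqrt(2)*s^3 - 81*sqrt(2)*s^2 - 45*s^2 + 90*sqrt(2)*s + 270*s - 270 + 81*sqrt(2)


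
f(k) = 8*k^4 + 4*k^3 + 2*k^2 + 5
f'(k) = 32*k^3 + 12*k^2 + 4*k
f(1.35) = 45.06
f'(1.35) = 106.00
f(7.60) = 28566.16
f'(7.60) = 14770.75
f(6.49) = 15375.50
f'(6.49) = 9278.90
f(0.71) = 9.47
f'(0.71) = 20.34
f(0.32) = 5.42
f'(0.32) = 3.56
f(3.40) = 1254.40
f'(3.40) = 1410.05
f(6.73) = 17726.44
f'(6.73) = 10324.71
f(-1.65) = 51.77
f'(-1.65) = -117.68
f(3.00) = 779.00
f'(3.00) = 984.00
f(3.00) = 779.00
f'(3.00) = 984.00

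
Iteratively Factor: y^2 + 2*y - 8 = (y - 2)*(y + 4)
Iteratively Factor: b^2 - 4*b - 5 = (b - 5)*(b + 1)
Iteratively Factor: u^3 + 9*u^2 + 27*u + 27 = (u + 3)*(u^2 + 6*u + 9) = (u + 3)^2*(u + 3)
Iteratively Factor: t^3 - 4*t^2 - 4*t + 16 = (t + 2)*(t^2 - 6*t + 8) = (t - 2)*(t + 2)*(t - 4)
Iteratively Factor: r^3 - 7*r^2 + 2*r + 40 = (r - 5)*(r^2 - 2*r - 8) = (r - 5)*(r - 4)*(r + 2)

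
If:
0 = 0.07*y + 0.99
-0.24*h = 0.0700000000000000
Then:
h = -0.29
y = -14.14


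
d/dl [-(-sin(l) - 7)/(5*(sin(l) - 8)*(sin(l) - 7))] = (-14*sin(l) + cos(l)^2 + 160)*cos(l)/(5*(sin(l) - 8)^2*(sin(l) - 7)^2)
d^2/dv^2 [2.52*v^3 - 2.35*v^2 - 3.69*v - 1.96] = 15.12*v - 4.7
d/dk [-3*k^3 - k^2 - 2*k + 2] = -9*k^2 - 2*k - 2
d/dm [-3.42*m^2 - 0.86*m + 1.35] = -6.84*m - 0.86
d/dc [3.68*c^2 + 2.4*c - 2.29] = 7.36*c + 2.4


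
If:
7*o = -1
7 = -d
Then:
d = -7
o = -1/7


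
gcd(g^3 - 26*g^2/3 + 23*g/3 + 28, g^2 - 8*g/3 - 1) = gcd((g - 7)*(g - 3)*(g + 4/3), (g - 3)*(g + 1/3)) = g - 3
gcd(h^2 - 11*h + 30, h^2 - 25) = h - 5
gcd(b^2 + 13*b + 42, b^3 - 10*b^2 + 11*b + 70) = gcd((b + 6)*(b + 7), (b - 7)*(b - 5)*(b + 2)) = 1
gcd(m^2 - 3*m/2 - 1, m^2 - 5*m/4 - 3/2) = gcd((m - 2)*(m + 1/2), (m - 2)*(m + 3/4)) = m - 2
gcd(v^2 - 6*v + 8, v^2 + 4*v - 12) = v - 2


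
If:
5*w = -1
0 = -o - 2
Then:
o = -2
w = -1/5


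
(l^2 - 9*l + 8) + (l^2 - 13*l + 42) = 2*l^2 - 22*l + 50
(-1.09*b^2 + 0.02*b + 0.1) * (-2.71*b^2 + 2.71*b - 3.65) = 2.9539*b^4 - 3.0081*b^3 + 3.7617*b^2 + 0.198*b - 0.365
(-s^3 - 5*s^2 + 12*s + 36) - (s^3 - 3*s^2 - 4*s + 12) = -2*s^3 - 2*s^2 + 16*s + 24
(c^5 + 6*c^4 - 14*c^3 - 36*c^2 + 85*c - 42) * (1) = c^5 + 6*c^4 - 14*c^3 - 36*c^2 + 85*c - 42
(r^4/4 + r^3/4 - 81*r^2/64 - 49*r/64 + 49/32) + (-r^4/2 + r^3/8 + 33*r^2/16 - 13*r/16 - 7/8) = -r^4/4 + 3*r^3/8 + 51*r^2/64 - 101*r/64 + 21/32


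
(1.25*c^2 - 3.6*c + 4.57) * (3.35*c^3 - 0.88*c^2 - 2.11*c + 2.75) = 4.1875*c^5 - 13.16*c^4 + 15.84*c^3 + 7.0119*c^2 - 19.5427*c + 12.5675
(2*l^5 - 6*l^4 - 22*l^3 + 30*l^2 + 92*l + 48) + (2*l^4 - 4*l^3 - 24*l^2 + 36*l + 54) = 2*l^5 - 4*l^4 - 26*l^3 + 6*l^2 + 128*l + 102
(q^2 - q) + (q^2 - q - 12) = 2*q^2 - 2*q - 12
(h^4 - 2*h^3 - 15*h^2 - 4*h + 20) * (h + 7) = h^5 + 5*h^4 - 29*h^3 - 109*h^2 - 8*h + 140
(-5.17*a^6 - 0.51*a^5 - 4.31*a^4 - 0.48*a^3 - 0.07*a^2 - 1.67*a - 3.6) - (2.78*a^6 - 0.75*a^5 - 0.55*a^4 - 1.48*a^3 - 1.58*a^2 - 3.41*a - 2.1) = -7.95*a^6 + 0.24*a^5 - 3.76*a^4 + 1.0*a^3 + 1.51*a^2 + 1.74*a - 1.5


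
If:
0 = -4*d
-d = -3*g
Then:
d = 0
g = 0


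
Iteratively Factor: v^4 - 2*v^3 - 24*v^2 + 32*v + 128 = (v + 2)*(v^3 - 4*v^2 - 16*v + 64) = (v - 4)*(v + 2)*(v^2 - 16) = (v - 4)^2*(v + 2)*(v + 4)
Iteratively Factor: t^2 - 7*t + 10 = (t - 5)*(t - 2)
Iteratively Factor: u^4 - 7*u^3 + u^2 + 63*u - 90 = (u + 3)*(u^3 - 10*u^2 + 31*u - 30) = (u - 5)*(u + 3)*(u^2 - 5*u + 6) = (u - 5)*(u - 2)*(u + 3)*(u - 3)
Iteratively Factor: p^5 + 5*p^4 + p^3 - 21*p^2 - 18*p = (p - 2)*(p^4 + 7*p^3 + 15*p^2 + 9*p) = (p - 2)*(p + 1)*(p^3 + 6*p^2 + 9*p) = (p - 2)*(p + 1)*(p + 3)*(p^2 + 3*p) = (p - 2)*(p + 1)*(p + 3)^2*(p)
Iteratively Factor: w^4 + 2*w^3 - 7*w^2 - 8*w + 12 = (w - 1)*(w^3 + 3*w^2 - 4*w - 12) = (w - 2)*(w - 1)*(w^2 + 5*w + 6) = (w - 2)*(w - 1)*(w + 3)*(w + 2)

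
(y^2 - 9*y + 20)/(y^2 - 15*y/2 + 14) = 2*(y - 5)/(2*y - 7)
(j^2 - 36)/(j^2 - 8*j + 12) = (j + 6)/(j - 2)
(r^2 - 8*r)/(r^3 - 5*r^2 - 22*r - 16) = r/(r^2 + 3*r + 2)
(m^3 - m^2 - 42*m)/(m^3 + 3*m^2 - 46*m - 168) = m/(m + 4)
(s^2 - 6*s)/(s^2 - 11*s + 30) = s/(s - 5)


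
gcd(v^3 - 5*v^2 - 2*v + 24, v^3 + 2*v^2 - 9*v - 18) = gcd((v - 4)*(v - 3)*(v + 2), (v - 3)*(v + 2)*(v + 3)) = v^2 - v - 6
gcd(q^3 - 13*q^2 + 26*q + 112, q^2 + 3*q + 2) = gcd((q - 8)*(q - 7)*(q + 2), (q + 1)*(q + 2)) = q + 2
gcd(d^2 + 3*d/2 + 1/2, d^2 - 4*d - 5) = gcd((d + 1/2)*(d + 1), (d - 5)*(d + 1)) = d + 1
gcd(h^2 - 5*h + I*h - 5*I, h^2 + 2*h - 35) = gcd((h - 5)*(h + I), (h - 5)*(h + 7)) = h - 5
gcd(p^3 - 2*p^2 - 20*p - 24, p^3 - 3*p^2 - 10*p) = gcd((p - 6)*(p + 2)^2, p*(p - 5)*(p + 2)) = p + 2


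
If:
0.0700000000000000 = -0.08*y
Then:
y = -0.88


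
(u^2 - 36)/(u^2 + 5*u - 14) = (u^2 - 36)/(u^2 + 5*u - 14)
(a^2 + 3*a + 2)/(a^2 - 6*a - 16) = (a + 1)/(a - 8)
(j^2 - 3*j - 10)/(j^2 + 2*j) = (j - 5)/j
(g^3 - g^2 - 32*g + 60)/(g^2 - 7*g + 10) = g + 6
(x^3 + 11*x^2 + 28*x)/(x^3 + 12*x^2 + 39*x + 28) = x/(x + 1)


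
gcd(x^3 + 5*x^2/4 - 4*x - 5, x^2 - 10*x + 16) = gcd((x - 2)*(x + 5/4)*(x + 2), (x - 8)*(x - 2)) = x - 2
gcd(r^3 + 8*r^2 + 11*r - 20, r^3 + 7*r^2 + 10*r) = r + 5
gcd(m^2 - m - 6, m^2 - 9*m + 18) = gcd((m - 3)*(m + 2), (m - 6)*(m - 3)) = m - 3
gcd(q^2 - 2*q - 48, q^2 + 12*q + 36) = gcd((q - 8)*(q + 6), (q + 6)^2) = q + 6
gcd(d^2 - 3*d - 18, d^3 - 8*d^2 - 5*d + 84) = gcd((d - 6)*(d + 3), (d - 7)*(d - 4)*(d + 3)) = d + 3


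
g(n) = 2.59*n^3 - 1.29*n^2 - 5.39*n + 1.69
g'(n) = 7.77*n^2 - 2.58*n - 5.39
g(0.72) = -1.89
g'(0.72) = -3.22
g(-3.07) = -68.86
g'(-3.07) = 75.76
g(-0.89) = 3.64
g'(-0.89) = 3.06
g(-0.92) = 3.54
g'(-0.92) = 3.56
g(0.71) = -1.86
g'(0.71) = -3.30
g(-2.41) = -29.07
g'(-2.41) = 45.96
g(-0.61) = 3.91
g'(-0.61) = -0.92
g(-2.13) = -17.71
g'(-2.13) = 35.36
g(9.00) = 1736.80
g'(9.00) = 600.76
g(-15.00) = -8948.96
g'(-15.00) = 1781.56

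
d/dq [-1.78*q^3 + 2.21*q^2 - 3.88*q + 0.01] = -5.34*q^2 + 4.42*q - 3.88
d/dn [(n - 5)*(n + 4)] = 2*n - 1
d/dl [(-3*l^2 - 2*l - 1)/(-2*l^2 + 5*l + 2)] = (-19*l^2 - 16*l + 1)/(4*l^4 - 20*l^3 + 17*l^2 + 20*l + 4)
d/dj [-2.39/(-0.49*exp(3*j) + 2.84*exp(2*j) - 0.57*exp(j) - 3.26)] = (-3.5133*exp(2*j) + 13.5752*exp(j) - 1.3623)*exp(j)/(0.49*exp(3*j) - 2.84*exp(2*j) + 0.57*exp(j) + 3.26)^2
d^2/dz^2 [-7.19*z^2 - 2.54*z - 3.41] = -14.3800000000000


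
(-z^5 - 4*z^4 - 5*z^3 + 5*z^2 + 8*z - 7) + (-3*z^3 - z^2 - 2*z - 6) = -z^5 - 4*z^4 - 8*z^3 + 4*z^2 + 6*z - 13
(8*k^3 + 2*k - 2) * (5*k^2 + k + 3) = 40*k^5 + 8*k^4 + 34*k^3 - 8*k^2 + 4*k - 6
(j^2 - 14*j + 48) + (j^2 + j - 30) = 2*j^2 - 13*j + 18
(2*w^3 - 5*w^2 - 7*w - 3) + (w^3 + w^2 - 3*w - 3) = 3*w^3 - 4*w^2 - 10*w - 6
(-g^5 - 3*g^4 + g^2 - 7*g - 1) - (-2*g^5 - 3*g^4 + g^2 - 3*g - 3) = g^5 - 4*g + 2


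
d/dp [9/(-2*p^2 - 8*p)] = 9*(p + 2)/(p^2*(p + 4)^2)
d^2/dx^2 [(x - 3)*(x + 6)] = 2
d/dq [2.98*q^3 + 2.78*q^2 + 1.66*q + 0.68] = 8.94*q^2 + 5.56*q + 1.66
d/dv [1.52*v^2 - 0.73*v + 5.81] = 3.04*v - 0.73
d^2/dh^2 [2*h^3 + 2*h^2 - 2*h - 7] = 12*h + 4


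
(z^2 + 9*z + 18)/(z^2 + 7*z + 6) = (z + 3)/(z + 1)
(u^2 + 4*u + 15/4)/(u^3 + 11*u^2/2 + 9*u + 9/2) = (u + 5/2)/(u^2 + 4*u + 3)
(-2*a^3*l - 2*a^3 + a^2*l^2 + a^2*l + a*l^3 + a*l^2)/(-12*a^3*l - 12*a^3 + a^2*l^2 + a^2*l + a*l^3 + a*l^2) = (2*a^2 - a*l - l^2)/(12*a^2 - a*l - l^2)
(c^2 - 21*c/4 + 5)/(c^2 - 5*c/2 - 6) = (4*c - 5)/(2*(2*c + 3))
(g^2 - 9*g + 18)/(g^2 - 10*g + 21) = (g - 6)/(g - 7)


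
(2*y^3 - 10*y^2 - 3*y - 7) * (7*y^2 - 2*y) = 14*y^5 - 74*y^4 - y^3 - 43*y^2 + 14*y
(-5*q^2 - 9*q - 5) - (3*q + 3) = -5*q^2 - 12*q - 8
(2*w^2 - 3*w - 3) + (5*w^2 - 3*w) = 7*w^2 - 6*w - 3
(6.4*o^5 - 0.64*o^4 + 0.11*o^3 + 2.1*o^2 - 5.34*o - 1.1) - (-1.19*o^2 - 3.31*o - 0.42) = 6.4*o^5 - 0.64*o^4 + 0.11*o^3 + 3.29*o^2 - 2.03*o - 0.68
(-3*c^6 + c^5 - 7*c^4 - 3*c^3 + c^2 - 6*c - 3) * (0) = 0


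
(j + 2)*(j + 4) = j^2 + 6*j + 8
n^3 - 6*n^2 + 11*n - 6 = (n - 3)*(n - 2)*(n - 1)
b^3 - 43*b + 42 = (b - 6)*(b - 1)*(b + 7)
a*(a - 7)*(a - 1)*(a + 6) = a^4 - 2*a^3 - 41*a^2 + 42*a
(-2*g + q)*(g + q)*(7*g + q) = -14*g^3 - 9*g^2*q + 6*g*q^2 + q^3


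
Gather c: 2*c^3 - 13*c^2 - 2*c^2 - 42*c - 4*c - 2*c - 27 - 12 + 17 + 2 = 2*c^3 - 15*c^2 - 48*c - 20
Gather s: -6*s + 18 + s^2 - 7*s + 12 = s^2 - 13*s + 30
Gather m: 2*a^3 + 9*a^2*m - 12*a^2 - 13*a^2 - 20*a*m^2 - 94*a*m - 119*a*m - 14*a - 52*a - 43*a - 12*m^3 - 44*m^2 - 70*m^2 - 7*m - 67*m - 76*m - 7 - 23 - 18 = 2*a^3 - 25*a^2 - 109*a - 12*m^3 + m^2*(-20*a - 114) + m*(9*a^2 - 213*a - 150) - 48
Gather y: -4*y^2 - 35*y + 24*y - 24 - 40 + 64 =-4*y^2 - 11*y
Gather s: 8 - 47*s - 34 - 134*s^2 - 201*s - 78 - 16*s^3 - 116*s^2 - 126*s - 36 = -16*s^3 - 250*s^2 - 374*s - 140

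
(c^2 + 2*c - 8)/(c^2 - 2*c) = (c + 4)/c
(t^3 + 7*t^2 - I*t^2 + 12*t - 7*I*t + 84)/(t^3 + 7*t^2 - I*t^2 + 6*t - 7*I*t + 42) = (t^2 - I*t + 12)/(t^2 - I*t + 6)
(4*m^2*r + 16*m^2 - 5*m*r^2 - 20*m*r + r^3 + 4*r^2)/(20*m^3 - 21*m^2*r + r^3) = (r + 4)/(5*m + r)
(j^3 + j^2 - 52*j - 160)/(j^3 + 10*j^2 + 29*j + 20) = (j - 8)/(j + 1)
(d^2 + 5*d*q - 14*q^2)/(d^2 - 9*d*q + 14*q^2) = (-d - 7*q)/(-d + 7*q)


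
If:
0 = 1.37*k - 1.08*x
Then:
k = 0.788321167883212*x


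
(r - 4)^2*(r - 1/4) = r^3 - 33*r^2/4 + 18*r - 4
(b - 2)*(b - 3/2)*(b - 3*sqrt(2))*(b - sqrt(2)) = b^4 - 4*sqrt(2)*b^3 - 7*b^3/2 + 9*b^2 + 14*sqrt(2)*b^2 - 21*b - 12*sqrt(2)*b + 18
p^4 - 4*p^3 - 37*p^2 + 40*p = p*(p - 8)*(p - 1)*(p + 5)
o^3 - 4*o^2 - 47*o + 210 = (o - 6)*(o - 5)*(o + 7)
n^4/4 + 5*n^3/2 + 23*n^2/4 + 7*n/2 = n*(n/2 + 1/2)*(n/2 + 1)*(n + 7)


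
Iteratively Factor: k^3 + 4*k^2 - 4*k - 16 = (k - 2)*(k^2 + 6*k + 8) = (k - 2)*(k + 2)*(k + 4)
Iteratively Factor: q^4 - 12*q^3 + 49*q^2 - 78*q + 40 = (q - 1)*(q^3 - 11*q^2 + 38*q - 40) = (q - 4)*(q - 1)*(q^2 - 7*q + 10) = (q - 5)*(q - 4)*(q - 1)*(q - 2)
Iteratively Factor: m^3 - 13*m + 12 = (m + 4)*(m^2 - 4*m + 3) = (m - 1)*(m + 4)*(m - 3)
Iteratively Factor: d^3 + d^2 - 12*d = (d)*(d^2 + d - 12) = d*(d + 4)*(d - 3)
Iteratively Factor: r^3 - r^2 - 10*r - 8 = (r + 2)*(r^2 - 3*r - 4) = (r - 4)*(r + 2)*(r + 1)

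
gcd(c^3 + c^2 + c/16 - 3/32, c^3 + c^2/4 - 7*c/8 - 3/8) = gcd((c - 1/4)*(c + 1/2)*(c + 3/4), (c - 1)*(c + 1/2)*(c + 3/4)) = c^2 + 5*c/4 + 3/8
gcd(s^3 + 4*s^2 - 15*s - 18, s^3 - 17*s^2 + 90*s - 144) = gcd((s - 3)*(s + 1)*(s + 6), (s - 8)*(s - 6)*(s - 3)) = s - 3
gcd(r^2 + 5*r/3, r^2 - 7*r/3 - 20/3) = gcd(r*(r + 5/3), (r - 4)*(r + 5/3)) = r + 5/3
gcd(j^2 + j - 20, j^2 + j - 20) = j^2 + j - 20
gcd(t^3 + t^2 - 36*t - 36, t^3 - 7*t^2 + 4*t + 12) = t^2 - 5*t - 6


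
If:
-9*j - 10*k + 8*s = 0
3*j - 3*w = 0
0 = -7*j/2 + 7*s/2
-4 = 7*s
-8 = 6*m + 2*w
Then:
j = -4/7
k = 2/35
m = -8/7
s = -4/7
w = -4/7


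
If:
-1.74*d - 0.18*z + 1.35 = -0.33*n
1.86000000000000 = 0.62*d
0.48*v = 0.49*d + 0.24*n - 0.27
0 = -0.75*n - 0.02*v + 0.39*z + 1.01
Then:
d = 3.00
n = -165.00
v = -80.00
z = -324.00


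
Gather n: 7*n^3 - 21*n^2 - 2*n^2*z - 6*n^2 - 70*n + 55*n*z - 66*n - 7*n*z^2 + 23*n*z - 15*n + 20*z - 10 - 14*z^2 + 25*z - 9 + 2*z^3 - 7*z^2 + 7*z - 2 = 7*n^3 + n^2*(-2*z - 27) + n*(-7*z^2 + 78*z - 151) + 2*z^3 - 21*z^2 + 52*z - 21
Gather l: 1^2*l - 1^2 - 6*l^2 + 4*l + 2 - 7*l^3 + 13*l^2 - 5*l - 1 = -7*l^3 + 7*l^2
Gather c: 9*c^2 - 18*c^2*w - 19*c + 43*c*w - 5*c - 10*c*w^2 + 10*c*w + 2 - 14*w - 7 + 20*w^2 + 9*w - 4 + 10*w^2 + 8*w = c^2*(9 - 18*w) + c*(-10*w^2 + 53*w - 24) + 30*w^2 + 3*w - 9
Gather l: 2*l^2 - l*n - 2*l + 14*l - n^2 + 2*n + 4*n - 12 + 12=2*l^2 + l*(12 - n) - n^2 + 6*n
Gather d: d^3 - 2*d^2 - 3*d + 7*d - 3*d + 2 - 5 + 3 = d^3 - 2*d^2 + d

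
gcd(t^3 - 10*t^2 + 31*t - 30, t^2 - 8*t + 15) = t^2 - 8*t + 15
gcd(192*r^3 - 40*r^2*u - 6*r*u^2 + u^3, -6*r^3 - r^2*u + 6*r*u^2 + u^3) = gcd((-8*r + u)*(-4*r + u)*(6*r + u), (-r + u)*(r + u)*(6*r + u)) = 6*r + u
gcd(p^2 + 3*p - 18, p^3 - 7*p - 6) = p - 3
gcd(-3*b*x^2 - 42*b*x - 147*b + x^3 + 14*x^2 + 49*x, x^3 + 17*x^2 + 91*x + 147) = x^2 + 14*x + 49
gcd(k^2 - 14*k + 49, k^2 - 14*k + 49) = k^2 - 14*k + 49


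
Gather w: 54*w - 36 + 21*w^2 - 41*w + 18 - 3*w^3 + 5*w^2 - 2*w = -3*w^3 + 26*w^2 + 11*w - 18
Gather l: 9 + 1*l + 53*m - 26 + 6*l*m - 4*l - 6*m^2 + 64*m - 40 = l*(6*m - 3) - 6*m^2 + 117*m - 57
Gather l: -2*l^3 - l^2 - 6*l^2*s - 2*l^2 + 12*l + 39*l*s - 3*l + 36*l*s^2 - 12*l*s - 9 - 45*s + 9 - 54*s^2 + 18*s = -2*l^3 + l^2*(-6*s - 3) + l*(36*s^2 + 27*s + 9) - 54*s^2 - 27*s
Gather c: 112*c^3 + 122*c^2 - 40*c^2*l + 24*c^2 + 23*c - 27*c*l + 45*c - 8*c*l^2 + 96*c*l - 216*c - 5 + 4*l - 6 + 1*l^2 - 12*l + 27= 112*c^3 + c^2*(146 - 40*l) + c*(-8*l^2 + 69*l - 148) + l^2 - 8*l + 16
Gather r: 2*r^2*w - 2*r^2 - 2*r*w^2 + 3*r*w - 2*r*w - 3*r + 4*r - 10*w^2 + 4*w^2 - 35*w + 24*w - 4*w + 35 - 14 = r^2*(2*w - 2) + r*(-2*w^2 + w + 1) - 6*w^2 - 15*w + 21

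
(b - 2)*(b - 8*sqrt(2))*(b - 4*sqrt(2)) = b^3 - 12*sqrt(2)*b^2 - 2*b^2 + 24*sqrt(2)*b + 64*b - 128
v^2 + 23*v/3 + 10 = (v + 5/3)*(v + 6)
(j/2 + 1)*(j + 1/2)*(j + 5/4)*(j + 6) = j^4/2 + 39*j^3/8 + 213*j^2/16 + 13*j + 15/4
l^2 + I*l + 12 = (l - 3*I)*(l + 4*I)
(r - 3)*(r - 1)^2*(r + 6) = r^4 + r^3 - 23*r^2 + 39*r - 18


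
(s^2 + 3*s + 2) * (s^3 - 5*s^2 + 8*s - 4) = s^5 - 2*s^4 - 5*s^3 + 10*s^2 + 4*s - 8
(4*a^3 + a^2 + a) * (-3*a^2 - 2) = -12*a^5 - 3*a^4 - 11*a^3 - 2*a^2 - 2*a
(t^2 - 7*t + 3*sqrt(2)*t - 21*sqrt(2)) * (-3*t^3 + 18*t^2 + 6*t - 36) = -3*t^5 - 9*sqrt(2)*t^4 + 39*t^4 - 120*t^3 + 117*sqrt(2)*t^3 - 360*sqrt(2)*t^2 - 78*t^2 - 234*sqrt(2)*t + 252*t + 756*sqrt(2)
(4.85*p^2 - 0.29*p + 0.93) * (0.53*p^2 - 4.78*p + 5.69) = 2.5705*p^4 - 23.3367*p^3 + 29.4756*p^2 - 6.0955*p + 5.2917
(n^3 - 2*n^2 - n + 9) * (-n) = -n^4 + 2*n^3 + n^2 - 9*n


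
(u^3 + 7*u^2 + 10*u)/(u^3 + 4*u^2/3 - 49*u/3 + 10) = 3*u*(u + 2)/(3*u^2 - 11*u + 6)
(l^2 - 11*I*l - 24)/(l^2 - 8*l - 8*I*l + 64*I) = (l - 3*I)/(l - 8)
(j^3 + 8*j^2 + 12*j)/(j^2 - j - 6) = j*(j + 6)/(j - 3)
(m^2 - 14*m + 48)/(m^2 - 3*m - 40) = (m - 6)/(m + 5)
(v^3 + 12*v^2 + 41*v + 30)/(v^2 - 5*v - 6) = (v^2 + 11*v + 30)/(v - 6)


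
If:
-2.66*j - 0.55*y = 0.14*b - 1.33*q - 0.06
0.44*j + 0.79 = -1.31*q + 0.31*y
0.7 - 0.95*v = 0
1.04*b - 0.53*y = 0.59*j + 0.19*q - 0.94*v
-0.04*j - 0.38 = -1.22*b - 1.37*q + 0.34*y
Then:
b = 0.81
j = -0.53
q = 0.37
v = 0.74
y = 3.36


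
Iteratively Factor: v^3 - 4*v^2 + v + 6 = (v - 2)*(v^2 - 2*v - 3) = (v - 3)*(v - 2)*(v + 1)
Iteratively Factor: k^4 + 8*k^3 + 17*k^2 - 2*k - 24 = (k - 1)*(k^3 + 9*k^2 + 26*k + 24) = (k - 1)*(k + 4)*(k^2 + 5*k + 6) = (k - 1)*(k + 3)*(k + 4)*(k + 2)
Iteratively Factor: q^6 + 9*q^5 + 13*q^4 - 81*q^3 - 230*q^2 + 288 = (q - 3)*(q^5 + 12*q^4 + 49*q^3 + 66*q^2 - 32*q - 96) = (q - 3)*(q + 4)*(q^4 + 8*q^3 + 17*q^2 - 2*q - 24) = (q - 3)*(q + 4)^2*(q^3 + 4*q^2 + q - 6) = (q - 3)*(q - 1)*(q + 4)^2*(q^2 + 5*q + 6) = (q - 3)*(q - 1)*(q + 2)*(q + 4)^2*(q + 3)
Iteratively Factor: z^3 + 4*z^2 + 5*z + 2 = (z + 1)*(z^2 + 3*z + 2) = (z + 1)^2*(z + 2)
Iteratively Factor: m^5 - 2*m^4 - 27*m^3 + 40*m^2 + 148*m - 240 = (m - 5)*(m^4 + 3*m^3 - 12*m^2 - 20*m + 48) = (m - 5)*(m - 2)*(m^3 + 5*m^2 - 2*m - 24) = (m - 5)*(m - 2)*(m + 3)*(m^2 + 2*m - 8) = (m - 5)*(m - 2)^2*(m + 3)*(m + 4)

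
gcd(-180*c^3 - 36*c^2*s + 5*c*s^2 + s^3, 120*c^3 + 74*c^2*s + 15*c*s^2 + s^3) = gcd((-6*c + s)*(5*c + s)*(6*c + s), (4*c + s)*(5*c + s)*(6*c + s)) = 30*c^2 + 11*c*s + s^2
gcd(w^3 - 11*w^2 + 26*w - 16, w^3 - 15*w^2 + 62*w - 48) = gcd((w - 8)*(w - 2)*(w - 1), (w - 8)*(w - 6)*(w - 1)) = w^2 - 9*w + 8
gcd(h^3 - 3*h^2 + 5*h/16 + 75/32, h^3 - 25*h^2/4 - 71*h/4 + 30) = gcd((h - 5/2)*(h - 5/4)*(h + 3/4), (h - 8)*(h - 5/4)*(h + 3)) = h - 5/4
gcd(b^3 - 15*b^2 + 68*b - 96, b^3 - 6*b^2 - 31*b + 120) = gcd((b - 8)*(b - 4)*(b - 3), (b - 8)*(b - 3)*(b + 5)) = b^2 - 11*b + 24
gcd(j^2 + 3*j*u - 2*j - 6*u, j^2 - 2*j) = j - 2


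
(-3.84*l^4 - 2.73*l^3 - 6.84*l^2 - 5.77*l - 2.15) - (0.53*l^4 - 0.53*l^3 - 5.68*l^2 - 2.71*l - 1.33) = -4.37*l^4 - 2.2*l^3 - 1.16*l^2 - 3.06*l - 0.82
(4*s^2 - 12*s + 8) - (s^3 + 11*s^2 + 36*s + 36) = -s^3 - 7*s^2 - 48*s - 28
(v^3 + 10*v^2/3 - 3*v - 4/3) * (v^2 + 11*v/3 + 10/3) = v^5 + 7*v^4 + 113*v^3/9 - 11*v^2/9 - 134*v/9 - 40/9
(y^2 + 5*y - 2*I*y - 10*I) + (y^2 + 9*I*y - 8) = 2*y^2 + 5*y + 7*I*y - 8 - 10*I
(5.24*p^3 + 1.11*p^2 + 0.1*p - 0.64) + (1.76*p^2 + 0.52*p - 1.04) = 5.24*p^3 + 2.87*p^2 + 0.62*p - 1.68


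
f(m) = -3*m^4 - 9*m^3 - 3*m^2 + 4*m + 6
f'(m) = -12*m^3 - 27*m^2 - 6*m + 4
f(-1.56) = 8.86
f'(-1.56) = -6.79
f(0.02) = 6.08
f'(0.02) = 3.87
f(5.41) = -4055.09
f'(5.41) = -2718.78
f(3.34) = -722.79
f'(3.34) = -764.36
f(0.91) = -1.68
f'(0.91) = -32.86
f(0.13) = 6.45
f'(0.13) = 2.74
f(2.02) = -122.29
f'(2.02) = -217.20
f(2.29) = -191.15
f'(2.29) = -295.44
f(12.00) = -78138.00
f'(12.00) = -24692.00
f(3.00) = -495.00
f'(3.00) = -581.00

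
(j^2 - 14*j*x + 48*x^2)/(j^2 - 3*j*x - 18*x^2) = (j - 8*x)/(j + 3*x)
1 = 1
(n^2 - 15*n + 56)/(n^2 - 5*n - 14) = (n - 8)/(n + 2)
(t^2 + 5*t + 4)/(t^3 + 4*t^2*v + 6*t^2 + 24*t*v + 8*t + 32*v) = (t + 1)/(t^2 + 4*t*v + 2*t + 8*v)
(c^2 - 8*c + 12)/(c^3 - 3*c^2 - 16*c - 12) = (c - 2)/(c^2 + 3*c + 2)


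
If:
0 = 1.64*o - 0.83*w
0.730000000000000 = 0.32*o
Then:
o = 2.28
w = 4.51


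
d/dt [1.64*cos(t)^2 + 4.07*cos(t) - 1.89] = -(3.28*cos(t) + 4.07)*sin(t)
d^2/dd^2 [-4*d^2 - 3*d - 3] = -8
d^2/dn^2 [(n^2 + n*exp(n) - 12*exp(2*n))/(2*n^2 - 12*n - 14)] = (-8*(n - 3)^2*(n^2 + n*exp(n) - 12*exp(2*n)) + (-n^2 + 6*n + 7)^2*(-n*exp(n) + 48*exp(2*n) - 2*exp(n) - 2) + 2*(-n^2 + 6*n + 7)*(-n^2 - n*exp(n) - 2*(n - 3)*(n*exp(n) + 2*n - 24*exp(2*n) + exp(n)) + 12*exp(2*n)))/(2*(-n^2 + 6*n + 7)^3)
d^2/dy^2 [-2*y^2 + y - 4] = -4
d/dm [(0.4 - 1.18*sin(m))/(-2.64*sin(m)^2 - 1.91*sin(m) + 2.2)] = (-3.1152*sin(m)^2 + 2.112*sin(m) - 1.832)*cos(m)/(6.9696*sin(m)^4 + 10.0848*sin(m)^3 - 7.9679*sin(m)^2 - 8.404*sin(m) + 4.84)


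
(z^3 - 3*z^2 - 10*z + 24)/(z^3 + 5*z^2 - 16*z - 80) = (z^2 + z - 6)/(z^2 + 9*z + 20)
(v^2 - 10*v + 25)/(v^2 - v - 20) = (v - 5)/(v + 4)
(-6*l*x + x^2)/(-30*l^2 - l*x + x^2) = x/(5*l + x)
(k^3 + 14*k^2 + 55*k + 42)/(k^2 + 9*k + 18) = (k^2 + 8*k + 7)/(k + 3)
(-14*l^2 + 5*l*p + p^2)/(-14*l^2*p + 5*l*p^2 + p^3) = 1/p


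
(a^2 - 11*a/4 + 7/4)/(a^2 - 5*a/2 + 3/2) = (4*a - 7)/(2*(2*a - 3))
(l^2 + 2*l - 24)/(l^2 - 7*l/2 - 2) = 2*(l + 6)/(2*l + 1)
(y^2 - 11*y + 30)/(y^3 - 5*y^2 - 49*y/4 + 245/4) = 4*(y - 6)/(4*y^2 - 49)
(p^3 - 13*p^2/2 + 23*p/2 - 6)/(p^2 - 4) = (2*p^3 - 13*p^2 + 23*p - 12)/(2*(p^2 - 4))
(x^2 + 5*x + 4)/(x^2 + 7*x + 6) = (x + 4)/(x + 6)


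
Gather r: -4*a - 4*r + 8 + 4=-4*a - 4*r + 12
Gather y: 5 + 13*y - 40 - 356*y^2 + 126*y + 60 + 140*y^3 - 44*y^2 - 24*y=140*y^3 - 400*y^2 + 115*y + 25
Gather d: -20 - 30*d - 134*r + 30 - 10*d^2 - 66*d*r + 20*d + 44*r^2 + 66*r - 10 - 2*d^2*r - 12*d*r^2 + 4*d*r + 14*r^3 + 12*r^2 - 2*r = d^2*(-2*r - 10) + d*(-12*r^2 - 62*r - 10) + 14*r^3 + 56*r^2 - 70*r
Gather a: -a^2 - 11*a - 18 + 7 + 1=-a^2 - 11*a - 10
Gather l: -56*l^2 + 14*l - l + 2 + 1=-56*l^2 + 13*l + 3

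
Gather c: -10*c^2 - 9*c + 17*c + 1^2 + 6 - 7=-10*c^2 + 8*c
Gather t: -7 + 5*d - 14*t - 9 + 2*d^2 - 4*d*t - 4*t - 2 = 2*d^2 + 5*d + t*(-4*d - 18) - 18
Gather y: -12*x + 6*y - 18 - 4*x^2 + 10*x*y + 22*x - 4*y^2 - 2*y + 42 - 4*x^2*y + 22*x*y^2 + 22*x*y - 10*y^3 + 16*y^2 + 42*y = -4*x^2 + 10*x - 10*y^3 + y^2*(22*x + 12) + y*(-4*x^2 + 32*x + 46) + 24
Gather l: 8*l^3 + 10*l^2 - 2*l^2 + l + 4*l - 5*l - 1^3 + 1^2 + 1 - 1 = 8*l^3 + 8*l^2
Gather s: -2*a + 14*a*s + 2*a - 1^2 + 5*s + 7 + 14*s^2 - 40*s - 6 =14*s^2 + s*(14*a - 35)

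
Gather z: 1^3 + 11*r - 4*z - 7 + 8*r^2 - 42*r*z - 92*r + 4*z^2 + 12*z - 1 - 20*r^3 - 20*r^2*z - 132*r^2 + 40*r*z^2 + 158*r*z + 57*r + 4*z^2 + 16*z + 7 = -20*r^3 - 124*r^2 - 24*r + z^2*(40*r + 8) + z*(-20*r^2 + 116*r + 24)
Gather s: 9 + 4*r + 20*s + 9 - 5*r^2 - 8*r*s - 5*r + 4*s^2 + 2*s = -5*r^2 - r + 4*s^2 + s*(22 - 8*r) + 18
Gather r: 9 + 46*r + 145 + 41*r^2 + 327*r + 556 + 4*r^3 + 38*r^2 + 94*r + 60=4*r^3 + 79*r^2 + 467*r + 770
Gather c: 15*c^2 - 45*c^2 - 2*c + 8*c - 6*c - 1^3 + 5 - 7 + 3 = -30*c^2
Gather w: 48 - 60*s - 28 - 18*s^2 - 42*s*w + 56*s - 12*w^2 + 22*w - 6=-18*s^2 - 4*s - 12*w^2 + w*(22 - 42*s) + 14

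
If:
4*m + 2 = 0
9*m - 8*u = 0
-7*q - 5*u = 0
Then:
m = -1/2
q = 45/112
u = -9/16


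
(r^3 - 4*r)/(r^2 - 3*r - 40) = r*(4 - r^2)/(-r^2 + 3*r + 40)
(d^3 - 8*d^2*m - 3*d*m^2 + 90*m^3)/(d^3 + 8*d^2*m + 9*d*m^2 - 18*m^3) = (d^2 - 11*d*m + 30*m^2)/(d^2 + 5*d*m - 6*m^2)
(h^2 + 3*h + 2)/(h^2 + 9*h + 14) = (h + 1)/(h + 7)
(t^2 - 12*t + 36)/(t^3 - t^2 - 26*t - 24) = (t - 6)/(t^2 + 5*t + 4)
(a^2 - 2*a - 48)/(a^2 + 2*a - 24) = (a - 8)/(a - 4)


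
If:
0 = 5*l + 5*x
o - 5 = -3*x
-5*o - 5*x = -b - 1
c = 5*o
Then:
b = 24 - 10*x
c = 25 - 15*x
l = -x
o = 5 - 3*x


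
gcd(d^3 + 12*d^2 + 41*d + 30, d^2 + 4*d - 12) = d + 6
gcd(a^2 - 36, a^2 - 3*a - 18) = a - 6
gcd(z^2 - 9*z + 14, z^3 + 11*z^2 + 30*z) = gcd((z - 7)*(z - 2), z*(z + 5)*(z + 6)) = 1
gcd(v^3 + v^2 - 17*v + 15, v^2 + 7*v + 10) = v + 5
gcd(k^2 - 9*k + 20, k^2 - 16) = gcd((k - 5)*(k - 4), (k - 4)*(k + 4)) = k - 4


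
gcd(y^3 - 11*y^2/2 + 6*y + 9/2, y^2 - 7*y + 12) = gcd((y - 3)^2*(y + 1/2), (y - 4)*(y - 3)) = y - 3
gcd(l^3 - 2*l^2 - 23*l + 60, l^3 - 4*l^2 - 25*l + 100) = l^2 + l - 20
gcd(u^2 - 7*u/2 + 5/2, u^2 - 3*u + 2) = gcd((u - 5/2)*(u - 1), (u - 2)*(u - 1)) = u - 1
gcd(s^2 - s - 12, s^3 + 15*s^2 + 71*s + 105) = s + 3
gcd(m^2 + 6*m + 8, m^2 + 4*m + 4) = m + 2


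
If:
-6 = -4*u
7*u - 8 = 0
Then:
No Solution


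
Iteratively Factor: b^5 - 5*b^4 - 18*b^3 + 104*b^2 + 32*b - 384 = (b + 2)*(b^4 - 7*b^3 - 4*b^2 + 112*b - 192) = (b - 3)*(b + 2)*(b^3 - 4*b^2 - 16*b + 64) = (b - 4)*(b - 3)*(b + 2)*(b^2 - 16) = (b - 4)^2*(b - 3)*(b + 2)*(b + 4)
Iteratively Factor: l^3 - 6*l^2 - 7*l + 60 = (l - 4)*(l^2 - 2*l - 15) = (l - 5)*(l - 4)*(l + 3)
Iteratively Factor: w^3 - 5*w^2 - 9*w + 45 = (w - 5)*(w^2 - 9) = (w - 5)*(w + 3)*(w - 3)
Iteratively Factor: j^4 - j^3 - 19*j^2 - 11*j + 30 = (j - 1)*(j^3 - 19*j - 30) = (j - 1)*(j + 3)*(j^2 - 3*j - 10) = (j - 5)*(j - 1)*(j + 3)*(j + 2)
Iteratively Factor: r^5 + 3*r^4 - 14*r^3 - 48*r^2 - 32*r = (r - 4)*(r^4 + 7*r^3 + 14*r^2 + 8*r) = (r - 4)*(r + 2)*(r^3 + 5*r^2 + 4*r) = (r - 4)*(r + 1)*(r + 2)*(r^2 + 4*r) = (r - 4)*(r + 1)*(r + 2)*(r + 4)*(r)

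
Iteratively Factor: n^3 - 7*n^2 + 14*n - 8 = (n - 4)*(n^2 - 3*n + 2) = (n - 4)*(n - 1)*(n - 2)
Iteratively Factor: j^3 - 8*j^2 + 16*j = (j - 4)*(j^2 - 4*j) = (j - 4)^2*(j)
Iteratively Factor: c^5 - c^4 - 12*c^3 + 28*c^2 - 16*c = (c - 2)*(c^4 + c^3 - 10*c^2 + 8*c) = (c - 2)^2*(c^3 + 3*c^2 - 4*c) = (c - 2)^2*(c + 4)*(c^2 - c) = c*(c - 2)^2*(c + 4)*(c - 1)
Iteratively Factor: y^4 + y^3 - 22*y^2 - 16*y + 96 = (y - 2)*(y^3 + 3*y^2 - 16*y - 48) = (y - 2)*(y + 4)*(y^2 - y - 12) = (y - 2)*(y + 3)*(y + 4)*(y - 4)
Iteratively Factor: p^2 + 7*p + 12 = (p + 3)*(p + 4)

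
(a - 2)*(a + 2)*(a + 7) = a^3 + 7*a^2 - 4*a - 28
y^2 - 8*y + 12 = (y - 6)*(y - 2)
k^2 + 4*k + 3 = (k + 1)*(k + 3)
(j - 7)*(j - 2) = j^2 - 9*j + 14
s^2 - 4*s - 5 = (s - 5)*(s + 1)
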